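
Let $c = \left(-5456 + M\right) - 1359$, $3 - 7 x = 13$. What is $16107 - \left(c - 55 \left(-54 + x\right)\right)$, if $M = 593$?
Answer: $\frac{134963}{7} \approx 19280.0$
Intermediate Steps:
$x = - \frac{10}{7}$ ($x = \frac{3}{7} - \frac{13}{7} = - \frac{10}{7} \approx -1.4286$)
$c = -6222$ ($c = \left(-5456 + 593\right) - 1359 = -4863 - 1359 = -6222$)
$16107 - \left(c - 55 \left(-54 + x\right)\right) = 16107 - \left(-6222 - 55 \left(-54 - \frac{10}{7}\right)\right) = 16107 - \left(-6222 - 55 \left(- \frac{388}{7}\right)\right) = 16107 - \left(-6222 - - \frac{21340}{7}\right) = 16107 - \left(-6222 + \frac{21340}{7}\right) = 16107 - - \frac{22214}{7} = 16107 + \frac{22214}{7} = \frac{134963}{7}$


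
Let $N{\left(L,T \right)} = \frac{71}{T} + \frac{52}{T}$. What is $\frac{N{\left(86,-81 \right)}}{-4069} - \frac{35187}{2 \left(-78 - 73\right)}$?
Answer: $\frac{3865761763}{33178626} \approx 116.51$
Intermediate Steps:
$N{\left(L,T \right)} = \frac{123}{T}$
$\frac{N{\left(86,-81 \right)}}{-4069} - \frac{35187}{2 \left(-78 - 73\right)} = \frac{123 \frac{1}{-81}}{-4069} - \frac{35187}{2 \left(-78 - 73\right)} = 123 \left(- \frac{1}{81}\right) \left(- \frac{1}{4069}\right) - \frac{35187}{2 \left(-151\right)} = \left(- \frac{41}{27}\right) \left(- \frac{1}{4069}\right) - \frac{35187}{-302} = \frac{41}{109863} - - \frac{35187}{302} = \frac{41}{109863} + \frac{35187}{302} = \frac{3865761763}{33178626}$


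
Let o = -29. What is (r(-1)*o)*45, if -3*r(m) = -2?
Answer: -870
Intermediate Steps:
r(m) = ⅔ (r(m) = -⅓*(-2) = ⅔)
(r(-1)*o)*45 = ((⅔)*(-29))*45 = -58/3*45 = -870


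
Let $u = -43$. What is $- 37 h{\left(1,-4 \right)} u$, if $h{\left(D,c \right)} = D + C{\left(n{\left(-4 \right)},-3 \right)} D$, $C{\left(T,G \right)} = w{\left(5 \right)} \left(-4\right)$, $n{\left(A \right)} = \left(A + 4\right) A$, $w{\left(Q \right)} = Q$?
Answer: $-30229$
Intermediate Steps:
$n{\left(A \right)} = A \left(4 + A\right)$ ($n{\left(A \right)} = \left(4 + A\right) A = A \left(4 + A\right)$)
$C{\left(T,G \right)} = -20$ ($C{\left(T,G \right)} = 5 \left(-4\right) = -20$)
$h{\left(D,c \right)} = - 19 D$ ($h{\left(D,c \right)} = D - 20 D = - 19 D$)
$- 37 h{\left(1,-4 \right)} u = - 37 \left(\left(-19\right) 1\right) \left(-43\right) = \left(-37\right) \left(-19\right) \left(-43\right) = 703 \left(-43\right) = -30229$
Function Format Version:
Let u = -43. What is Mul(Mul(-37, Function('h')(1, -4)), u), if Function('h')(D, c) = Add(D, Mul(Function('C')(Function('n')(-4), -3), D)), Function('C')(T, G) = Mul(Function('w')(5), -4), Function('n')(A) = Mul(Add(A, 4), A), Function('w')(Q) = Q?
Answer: -30229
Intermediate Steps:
Function('n')(A) = Mul(A, Add(4, A)) (Function('n')(A) = Mul(Add(4, A), A) = Mul(A, Add(4, A)))
Function('C')(T, G) = -20 (Function('C')(T, G) = Mul(5, -4) = -20)
Function('h')(D, c) = Mul(-19, D) (Function('h')(D, c) = Add(D, Mul(-20, D)) = Mul(-19, D))
Mul(Mul(-37, Function('h')(1, -4)), u) = Mul(Mul(-37, Mul(-19, 1)), -43) = Mul(Mul(-37, -19), -43) = Mul(703, -43) = -30229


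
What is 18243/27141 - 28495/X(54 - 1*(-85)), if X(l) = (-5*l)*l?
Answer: 1216186/1257533 ≈ 0.96712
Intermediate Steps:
X(l) = -5*l²
18243/27141 - 28495/X(54 - 1*(-85)) = 18243/27141 - 28495*(-1/(5*(54 - 1*(-85))²)) = 18243*(1/27141) - 28495*(-1/(5*(54 + 85)²)) = 6081/9047 - 28495/((-5*139²)) = 6081/9047 - 28495/((-5*19321)) = 6081/9047 - 28495/(-96605) = 6081/9047 - 28495*(-1/96605) = 6081/9047 + 41/139 = 1216186/1257533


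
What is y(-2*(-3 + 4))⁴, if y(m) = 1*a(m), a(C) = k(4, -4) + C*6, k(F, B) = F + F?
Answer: 256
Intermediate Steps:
k(F, B) = 2*F
a(C) = 8 + 6*C (a(C) = 2*4 + C*6 = 8 + 6*C)
y(m) = 8 + 6*m (y(m) = 1*(8 + 6*m) = 8 + 6*m)
y(-2*(-3 + 4))⁴ = (8 + 6*(-2*(-3 + 4)))⁴ = (8 + 6*(-2*1))⁴ = (8 + 6*(-2))⁴ = (8 - 12)⁴ = (-4)⁴ = 256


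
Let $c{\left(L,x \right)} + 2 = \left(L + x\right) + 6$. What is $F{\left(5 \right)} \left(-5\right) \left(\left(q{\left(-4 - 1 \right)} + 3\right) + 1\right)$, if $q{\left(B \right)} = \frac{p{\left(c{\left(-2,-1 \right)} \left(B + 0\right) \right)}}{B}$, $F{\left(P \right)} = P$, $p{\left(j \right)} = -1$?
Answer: $-105$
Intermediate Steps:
$c{\left(L,x \right)} = 4 + L + x$ ($c{\left(L,x \right)} = -2 + \left(\left(L + x\right) + 6\right) = -2 + \left(6 + L + x\right) = 4 + L + x$)
$q{\left(B \right)} = - \frac{1}{B}$
$F{\left(5 \right)} \left(-5\right) \left(\left(q{\left(-4 - 1 \right)} + 3\right) + 1\right) = 5 \left(-5\right) \left(\left(- \frac{1}{-4 - 1} + 3\right) + 1\right) = - 25 \left(\left(- \frac{1}{-5} + 3\right) + 1\right) = - 25 \left(\left(\left(-1\right) \left(- \frac{1}{5}\right) + 3\right) + 1\right) = - 25 \left(\left(\frac{1}{5} + 3\right) + 1\right) = - 25 \left(\frac{16}{5} + 1\right) = \left(-25\right) \frac{21}{5} = -105$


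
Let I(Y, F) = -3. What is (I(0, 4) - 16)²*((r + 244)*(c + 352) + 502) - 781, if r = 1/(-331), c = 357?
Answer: 20730935058/331 ≈ 6.2631e+7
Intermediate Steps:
r = -1/331 ≈ -0.0030211
(I(0, 4) - 16)²*((r + 244)*(c + 352) + 502) - 781 = (-3 - 16)²*((-1/331 + 244)*(357 + 352) + 502) - 781 = (-19)²*((80763/331)*709 + 502) - 781 = 361*(57260967/331 + 502) - 781 = 361*(57427129/331) - 781 = 20731193569/331 - 781 = 20730935058/331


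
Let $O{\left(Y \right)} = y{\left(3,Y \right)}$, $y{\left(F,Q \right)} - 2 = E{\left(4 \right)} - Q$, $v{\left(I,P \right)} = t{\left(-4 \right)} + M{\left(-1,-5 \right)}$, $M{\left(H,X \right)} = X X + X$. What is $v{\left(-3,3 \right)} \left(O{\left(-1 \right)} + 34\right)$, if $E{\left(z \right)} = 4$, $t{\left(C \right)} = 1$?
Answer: $861$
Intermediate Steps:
$M{\left(H,X \right)} = X + X^{2}$ ($M{\left(H,X \right)} = X^{2} + X = X + X^{2}$)
$v{\left(I,P \right)} = 21$ ($v{\left(I,P \right)} = 1 - 5 \left(1 - 5\right) = 1 - -20 = 1 + 20 = 21$)
$y{\left(F,Q \right)} = 6 - Q$ ($y{\left(F,Q \right)} = 2 - \left(-4 + Q\right) = 6 - Q$)
$O{\left(Y \right)} = 6 - Y$
$v{\left(-3,3 \right)} \left(O{\left(-1 \right)} + 34\right) = 21 \left(\left(6 - -1\right) + 34\right) = 21 \left(\left(6 + 1\right) + 34\right) = 21 \left(7 + 34\right) = 21 \cdot 41 = 861$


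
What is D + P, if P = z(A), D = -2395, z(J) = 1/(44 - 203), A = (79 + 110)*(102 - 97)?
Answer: -380806/159 ≈ -2395.0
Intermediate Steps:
A = 945 (A = 189*5 = 945)
z(J) = -1/159 (z(J) = 1/(-159) = -1/159)
P = -1/159 ≈ -0.0062893
D + P = -2395 - 1/159 = -380806/159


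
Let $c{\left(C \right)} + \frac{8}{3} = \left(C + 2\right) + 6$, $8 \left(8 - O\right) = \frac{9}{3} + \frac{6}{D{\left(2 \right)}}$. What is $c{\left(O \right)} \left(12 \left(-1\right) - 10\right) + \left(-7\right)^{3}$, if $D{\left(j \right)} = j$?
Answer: $- \frac{3719}{6} \approx -619.83$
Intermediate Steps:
$O = \frac{29}{4}$ ($O = 8 - \frac{\frac{9}{3} + \frac{6}{2}}{8} = 8 - \frac{9 \cdot \frac{1}{3} + 6 \cdot \frac{1}{2}}{8} = 8 - \frac{3 + 3}{8} = 8 - \frac{3}{4} = \frac{29}{4} \approx 7.25$)
$c{\left(C \right)} = \frac{16}{3} + C$ ($c{\left(C \right)} = - \frac{8}{3} + \left(\left(C + 2\right) + 6\right) = - \frac{8}{3} + \left(\left(2 + C\right) + 6\right) = - \frac{8}{3} + \left(8 + C\right) = \frac{16}{3} + C$)
$c{\left(O \right)} \left(12 \left(-1\right) - 10\right) + \left(-7\right)^{3} = \left(\frac{16}{3} + \frac{29}{4}\right) \left(12 \left(-1\right) - 10\right) + \left(-7\right)^{3} = \frac{151 \left(-12 - 10\right)}{12} - 343 = \frac{151}{12} \left(-22\right) - 343 = - \frac{1661}{6} - 343 = - \frac{3719}{6}$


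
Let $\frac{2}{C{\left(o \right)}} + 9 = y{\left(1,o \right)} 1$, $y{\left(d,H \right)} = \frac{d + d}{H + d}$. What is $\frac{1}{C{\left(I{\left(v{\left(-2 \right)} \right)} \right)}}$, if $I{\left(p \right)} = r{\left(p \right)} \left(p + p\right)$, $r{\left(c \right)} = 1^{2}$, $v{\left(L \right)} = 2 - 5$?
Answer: $- \frac{47}{10} \approx -4.7$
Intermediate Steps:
$v{\left(L \right)} = -3$ ($v{\left(L \right)} = 2 - 5 = -3$)
$r{\left(c \right)} = 1$
$I{\left(p \right)} = 2 p$ ($I{\left(p \right)} = 1 \left(p + p\right) = 1 \cdot 2 p = 2 p$)
$y{\left(d,H \right)} = \frac{2 d}{H + d}$
$C{\left(o \right)} = \frac{2}{-9 + \frac{2}{1 + o}}$ ($C{\left(o \right)} = \frac{2}{-9 + 2 \cdot 1 \frac{1}{o + 1} \cdot 1} = \frac{2}{-9 + 2 \cdot 1 \frac{1}{1 + o} 1} = \frac{2}{-9 + \frac{2}{1 + o} 1} = \frac{2}{-9 + \frac{2}{1 + o}}$)
$\frac{1}{C{\left(I{\left(v{\left(-2 \right)} \right)} \right)}} = \frac{1}{2 \frac{1}{7 + 9 \cdot 2 \left(-3\right)} \left(-1 - 2 \left(-3\right)\right)} = \frac{1}{2 \frac{1}{7 + 9 \left(-6\right)} \left(-1 - -6\right)} = \frac{1}{2 \frac{1}{7 - 54} \left(-1 + 6\right)} = \frac{1}{2 \frac{1}{-47} \cdot 5} = \frac{1}{2 \left(- \frac{1}{47}\right) 5} = \frac{1}{- \frac{10}{47}} = - \frac{47}{10}$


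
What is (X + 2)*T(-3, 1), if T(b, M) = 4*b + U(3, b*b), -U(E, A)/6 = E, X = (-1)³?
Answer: -30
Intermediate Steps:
X = -1
U(E, A) = -6*E
T(b, M) = -18 + 4*b (T(b, M) = 4*b - 6*3 = 4*b - 18 = -18 + 4*b)
(X + 2)*T(-3, 1) = (-1 + 2)*(-18 + 4*(-3)) = 1*(-18 - 12) = 1*(-30) = -30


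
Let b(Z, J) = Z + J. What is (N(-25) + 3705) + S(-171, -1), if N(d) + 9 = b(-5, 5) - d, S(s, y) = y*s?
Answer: 3892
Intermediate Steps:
b(Z, J) = J + Z
S(s, y) = s*y
N(d) = -9 - d (N(d) = -9 + ((5 - 5) - d) = -9 + (0 - d) = -9 - d)
(N(-25) + 3705) + S(-171, -1) = ((-9 - 1*(-25)) + 3705) - 171*(-1) = ((-9 + 25) + 3705) + 171 = (16 + 3705) + 171 = 3721 + 171 = 3892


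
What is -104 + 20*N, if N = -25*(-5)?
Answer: 2396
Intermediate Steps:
N = 125
-104 + 20*N = -104 + 20*125 = -104 + 2500 = 2396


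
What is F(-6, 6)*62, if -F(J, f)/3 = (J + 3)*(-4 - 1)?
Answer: -2790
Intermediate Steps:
F(J, f) = 45 + 15*J (F(J, f) = -3*(J + 3)*(-4 - 1) = -3*(3 + J)*(-5) = -3*(-15 - 5*J) = 45 + 15*J)
F(-6, 6)*62 = (45 + 15*(-6))*62 = (45 - 90)*62 = -45*62 = -2790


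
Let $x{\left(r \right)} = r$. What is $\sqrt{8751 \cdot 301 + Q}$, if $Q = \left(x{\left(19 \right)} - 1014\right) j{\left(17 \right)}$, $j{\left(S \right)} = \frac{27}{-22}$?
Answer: $\frac{\sqrt{1275471714}}{22} \approx 1623.4$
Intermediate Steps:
$j{\left(S \right)} = - \frac{27}{22}$ ($j{\left(S \right)} = 27 \left(- \frac{1}{22}\right) = - \frac{27}{22}$)
$Q = \frac{26865}{22}$ ($Q = \left(19 - 1014\right) \left(- \frac{27}{22}\right) = \left(-995\right) \left(- \frac{27}{22}\right) = \frac{26865}{22} \approx 1221.1$)
$\sqrt{8751 \cdot 301 + Q} = \sqrt{8751 \cdot 301 + \frac{26865}{22}} = \sqrt{2634051 + \frac{26865}{22}} = \sqrt{\frac{57975987}{22}} = \frac{\sqrt{1275471714}}{22}$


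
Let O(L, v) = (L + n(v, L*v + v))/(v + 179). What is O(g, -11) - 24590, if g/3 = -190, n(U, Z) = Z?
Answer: -4125431/168 ≈ -24556.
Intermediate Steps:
g = -570 (g = 3*(-190) = -570)
O(L, v) = (L + v + L*v)/(179 + v) (O(L, v) = (L + (L*v + v))/(v + 179) = (L + (v + L*v))/(179 + v) = (L + v + L*v)/(179 + v))
O(g, -11) - 24590 = (-570 - 11*(1 - 570))/(179 - 11) - 24590 = (-570 - 11*(-569))/168 - 24590 = (-570 + 6259)/168 - 24590 = (1/168)*5689 - 24590 = 5689/168 - 24590 = -4125431/168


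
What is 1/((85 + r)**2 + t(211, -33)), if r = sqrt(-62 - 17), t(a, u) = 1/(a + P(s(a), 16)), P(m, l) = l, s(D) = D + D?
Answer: 368226461/2748993772349 - 8759930*I*sqrt(79)/2748993772349 ≈ 0.00013395 - 2.8323e-5*I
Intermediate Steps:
s(D) = 2*D
t(a, u) = 1/(16 + a) (t(a, u) = 1/(a + 16) = 1/(16 + a))
r = I*sqrt(79) (r = sqrt(-79) = I*sqrt(79) ≈ 8.8882*I)
1/((85 + r)**2 + t(211, -33)) = 1/((85 + I*sqrt(79))**2 + 1/(16 + 211)) = 1/((85 + I*sqrt(79))**2 + 1/227) = 1/(1/227 + (85 + I*sqrt(79))**2)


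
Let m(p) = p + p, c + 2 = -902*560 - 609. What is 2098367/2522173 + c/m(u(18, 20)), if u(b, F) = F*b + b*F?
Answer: -424173141661/1210643040 ≈ -350.37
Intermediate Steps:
u(b, F) = 2*F*b (u(b, F) = F*b + F*b = 2*F*b)
c = -505731 (c = -2 + (-902*560 - 609) = -2 + (-505120 - 609) = -2 - 505729 = -505731)
m(p) = 2*p
2098367/2522173 + c/m(u(18, 20)) = 2098367/2522173 - 505731/(2*(2*20*18)) = 2098367*(1/2522173) - 505731/(2*720) = 2098367/2522173 - 505731/1440 = 2098367/2522173 - 505731*1/1440 = 2098367/2522173 - 168577/480 = -424173141661/1210643040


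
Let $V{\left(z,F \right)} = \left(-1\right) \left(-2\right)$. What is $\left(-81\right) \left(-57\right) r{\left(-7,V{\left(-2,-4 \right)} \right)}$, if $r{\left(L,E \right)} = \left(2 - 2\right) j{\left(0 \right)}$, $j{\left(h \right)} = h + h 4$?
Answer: $0$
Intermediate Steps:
$V{\left(z,F \right)} = 2$
$j{\left(h \right)} = 5 h$ ($j{\left(h \right)} = h + 4 h = 5 h$)
$r{\left(L,E \right)} = 0$ ($r{\left(L,E \right)} = \left(2 - 2\right) 5 \cdot 0 = 0 \cdot 0 = 0$)
$\left(-81\right) \left(-57\right) r{\left(-7,V{\left(-2,-4 \right)} \right)} = \left(-81\right) \left(-57\right) 0 = 4617 \cdot 0 = 0$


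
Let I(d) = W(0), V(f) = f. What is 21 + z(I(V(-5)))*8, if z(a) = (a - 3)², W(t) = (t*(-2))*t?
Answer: 93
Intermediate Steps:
W(t) = -2*t² (W(t) = (-2*t)*t = -2*t²)
I(d) = 0 (I(d) = -2*0² = -2*0 = 0)
z(a) = (-3 + a)²
21 + z(I(V(-5)))*8 = 21 + (-3 + 0)²*8 = 21 + (-3)²*8 = 21 + 9*8 = 21 + 72 = 93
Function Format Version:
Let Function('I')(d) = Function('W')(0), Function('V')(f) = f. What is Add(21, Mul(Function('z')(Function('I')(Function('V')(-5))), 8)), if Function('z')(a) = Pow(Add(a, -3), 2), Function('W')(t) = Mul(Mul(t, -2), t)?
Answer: 93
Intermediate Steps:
Function('W')(t) = Mul(-2, Pow(t, 2)) (Function('W')(t) = Mul(Mul(-2, t), t) = Mul(-2, Pow(t, 2)))
Function('I')(d) = 0 (Function('I')(d) = Mul(-2, Pow(0, 2)) = Mul(-2, 0) = 0)
Function('z')(a) = Pow(Add(-3, a), 2)
Add(21, Mul(Function('z')(Function('I')(Function('V')(-5))), 8)) = Add(21, Mul(Pow(Add(-3, 0), 2), 8)) = Add(21, Mul(Pow(-3, 2), 8)) = Add(21, Mul(9, 8)) = Add(21, 72) = 93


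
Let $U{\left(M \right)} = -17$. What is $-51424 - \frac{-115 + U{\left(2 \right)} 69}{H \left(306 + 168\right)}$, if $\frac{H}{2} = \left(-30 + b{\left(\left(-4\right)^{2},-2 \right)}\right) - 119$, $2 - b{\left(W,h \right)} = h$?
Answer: $- \frac{1767186082}{34365} \approx -51424.0$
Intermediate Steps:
$b{\left(W,h \right)} = 2 - h$
$H = -290$ ($H = 2 \left(\left(-30 + \left(2 - -2\right)\right) - 119\right) = 2 \left(\left(-30 + \left(2 + 2\right)\right) - 119\right) = 2 \left(\left(-30 + 4\right) - 119\right) = 2 \left(-26 - 119\right) = 2 \left(-145\right) = -290$)
$-51424 - \frac{-115 + U{\left(2 \right)} 69}{H \left(306 + 168\right)} = -51424 - \frac{-115 - 1173}{\left(-290\right) \left(306 + 168\right)} = -51424 - \frac{-115 - 1173}{\left(-290\right) 474} = -51424 - - \frac{1288}{-137460} = -51424 - \left(-1288\right) \left(- \frac{1}{137460}\right) = -51424 - \frac{322}{34365} = - \frac{1767186082}{34365}$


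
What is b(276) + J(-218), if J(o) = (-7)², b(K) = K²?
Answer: 76225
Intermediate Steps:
J(o) = 49
b(276) + J(-218) = 276² + 49 = 76176 + 49 = 76225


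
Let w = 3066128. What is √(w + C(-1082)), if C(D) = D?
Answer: √3065046 ≈ 1750.7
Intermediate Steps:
√(w + C(-1082)) = √(3066128 - 1082) = √3065046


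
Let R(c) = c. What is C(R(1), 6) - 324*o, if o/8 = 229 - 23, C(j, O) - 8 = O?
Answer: -533938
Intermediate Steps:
C(j, O) = 8 + O
o = 1648 (o = 8*(229 - 23) = 8*206 = 1648)
C(R(1), 6) - 324*o = (8 + 6) - 324*1648 = 14 - 533952 = -533938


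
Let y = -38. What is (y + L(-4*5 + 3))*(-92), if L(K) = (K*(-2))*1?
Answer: 368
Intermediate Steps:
L(K) = -2*K (L(K) = -2*K*1 = -2*K)
(y + L(-4*5 + 3))*(-92) = (-38 - 2*(-4*5 + 3))*(-92) = (-38 - 2*(-20 + 3))*(-92) = (-38 - 2*(-17))*(-92) = (-38 + 34)*(-92) = -4*(-92) = 368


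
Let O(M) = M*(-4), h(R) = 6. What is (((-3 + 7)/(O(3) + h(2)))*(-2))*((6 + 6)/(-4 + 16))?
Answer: 4/3 ≈ 1.3333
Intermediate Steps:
O(M) = -4*M
(((-3 + 7)/(O(3) + h(2)))*(-2))*((6 + 6)/(-4 + 16)) = (((-3 + 7)/(-4*3 + 6))*(-2))*((6 + 6)/(-4 + 16)) = ((4/(-12 + 6))*(-2))*(12/12) = ((4/(-6))*(-2))*(12*(1/12)) = ((4*(-1/6))*(-2))*1 = -2/3*(-2)*1 = (4/3)*1 = 4/3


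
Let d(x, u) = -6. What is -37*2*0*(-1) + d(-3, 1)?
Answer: -6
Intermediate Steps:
-37*2*0*(-1) + d(-3, 1) = -37*2*0*(-1) - 6 = -0*(-1) - 6 = -37*0 - 6 = 0 - 6 = -6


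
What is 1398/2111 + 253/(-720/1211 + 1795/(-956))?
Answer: -614315267558/6041819215 ≈ -101.68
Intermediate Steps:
1398/2111 + 253/(-720/1211 + 1795/(-956)) = 1398*(1/2111) + 253/(-720*1/1211 + 1795*(-1/956)) = 1398/2111 + 253/(-720/1211 - 1795/956) = 1398/2111 + 253/(-2862065/1157716) = 1398/2111 + 253*(-1157716/2862065) = 1398/2111 - 292902148/2862065 = -614315267558/6041819215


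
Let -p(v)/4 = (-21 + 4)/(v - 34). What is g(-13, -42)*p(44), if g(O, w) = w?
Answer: -1428/5 ≈ -285.60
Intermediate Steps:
p(v) = 68/(-34 + v) (p(v) = -4*(-21 + 4)/(v - 34) = -(-68)/(-34 + v) = 68/(-34 + v))
g(-13, -42)*p(44) = -2856/(-34 + 44) = -2856/10 = -42*34/5 = -1428/5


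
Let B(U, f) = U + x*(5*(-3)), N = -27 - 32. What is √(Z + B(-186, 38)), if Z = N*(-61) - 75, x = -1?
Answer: √3353 ≈ 57.905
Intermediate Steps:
N = -59
B(U, f) = 15 + U (B(U, f) = U - 5*(-3) = U - 1*(-15) = U + 15 = 15 + U)
Z = 3524 (Z = -59*(-61) - 75 = 3599 - 75 = 3524)
√(Z + B(-186, 38)) = √(3524 + (15 - 186)) = √(3524 - 171) = √3353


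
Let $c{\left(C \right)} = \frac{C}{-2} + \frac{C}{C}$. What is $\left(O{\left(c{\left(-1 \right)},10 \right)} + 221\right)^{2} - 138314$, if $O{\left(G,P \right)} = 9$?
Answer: $-85414$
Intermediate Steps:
$c{\left(C \right)} = 1 - \frac{C}{2}$ ($c{\left(C \right)} = C \left(- \frac{1}{2}\right) + 1 = - \frac{C}{2} + 1 = 1 - \frac{C}{2}$)
$\left(O{\left(c{\left(-1 \right)},10 \right)} + 221\right)^{2} - 138314 = \left(9 + 221\right)^{2} - 138314 = 230^{2} - 138314 = 52900 - 138314 = -85414$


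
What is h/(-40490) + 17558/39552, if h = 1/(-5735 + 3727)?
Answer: 44610445841/100491645120 ≈ 0.44392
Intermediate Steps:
h = -1/2008 (h = 1/(-2008) = -1/2008 ≈ -0.00049801)
h/(-40490) + 17558/39552 = -1/2008/(-40490) + 17558/39552 = -1/2008*(-1/40490) + 17558*(1/39552) = 1/81303920 + 8779/19776 = 44610445841/100491645120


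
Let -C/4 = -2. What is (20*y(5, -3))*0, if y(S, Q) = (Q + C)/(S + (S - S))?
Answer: 0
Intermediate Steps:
C = 8 (C = -4*(-2) = 8)
y(S, Q) = (8 + Q)/S (y(S, Q) = (Q + 8)/(S + (S - S)) = (8 + Q)/(S + 0) = (8 + Q)/S)
(20*y(5, -3))*0 = (20*((8 - 3)/5))*0 = (20*((1/5)*5))*0 = (20*1)*0 = 20*0 = 0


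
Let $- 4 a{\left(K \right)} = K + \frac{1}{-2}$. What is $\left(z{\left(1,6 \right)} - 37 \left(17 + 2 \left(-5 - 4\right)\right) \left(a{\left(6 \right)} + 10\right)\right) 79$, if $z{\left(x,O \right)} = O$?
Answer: $\frac{205479}{8} \approx 25685.0$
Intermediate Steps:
$a{\left(K \right)} = \frac{1}{8} - \frac{K}{4}$ ($a{\left(K \right)} = - \frac{K + \frac{1}{-2}}{4} = - \frac{K - \frac{1}{2}}{4} = - \frac{- \frac{1}{2} + K}{4} = \frac{1}{8} - \frac{K}{4}$)
$\left(z{\left(1,6 \right)} - 37 \left(17 + 2 \left(-5 - 4\right)\right) \left(a{\left(6 \right)} + 10\right)\right) 79 = \left(6 - 37 \left(17 + 2 \left(-5 - 4\right)\right) \left(\left(\frac{1}{8} - \frac{3}{2}\right) + 10\right)\right) 79 = \left(6 - 37 \left(17 + 2 \left(-9\right)\right) \left(\left(\frac{1}{8} - \frac{3}{2}\right) + 10\right)\right) 79 = \left(6 - 37 \left(17 - 18\right) \left(- \frac{11}{8} + 10\right)\right) 79 = \left(6 - 37 \left(\left(-1\right) \frac{69}{8}\right)\right) 79 = \left(6 - - \frac{2553}{8}\right) 79 = \left(6 + \frac{2553}{8}\right) 79 = \frac{2601}{8} \cdot 79 = \frac{205479}{8}$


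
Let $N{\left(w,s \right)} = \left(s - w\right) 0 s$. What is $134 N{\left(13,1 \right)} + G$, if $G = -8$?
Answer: $-8$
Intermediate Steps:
$N{\left(w,s \right)} = 0$ ($N{\left(w,s \right)} = 0 s = 0$)
$134 N{\left(13,1 \right)} + G = 134 \cdot 0 - 8 = 0 - 8 = -8$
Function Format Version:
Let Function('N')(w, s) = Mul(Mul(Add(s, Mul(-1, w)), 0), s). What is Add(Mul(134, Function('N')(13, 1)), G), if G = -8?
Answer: -8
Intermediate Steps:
Function('N')(w, s) = 0 (Function('N')(w, s) = Mul(0, s) = 0)
Add(Mul(134, Function('N')(13, 1)), G) = Add(Mul(134, 0), -8) = Add(0, -8) = -8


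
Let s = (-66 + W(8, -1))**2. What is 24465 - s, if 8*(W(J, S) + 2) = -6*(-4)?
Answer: 20240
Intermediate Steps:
W(J, S) = 1 (W(J, S) = -2 + (-6*(-4))/8 = -2 + (1/8)*24 = -2 + 3 = 1)
s = 4225 (s = (-66 + 1)**2 = (-65)**2 = 4225)
24465 - s = 24465 - 1*4225 = 24465 - 4225 = 20240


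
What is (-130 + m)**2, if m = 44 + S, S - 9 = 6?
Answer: 5041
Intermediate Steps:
S = 15 (S = 9 + 6 = 15)
m = 59 (m = 44 + 15 = 59)
(-130 + m)**2 = (-130 + 59)**2 = (-71)**2 = 5041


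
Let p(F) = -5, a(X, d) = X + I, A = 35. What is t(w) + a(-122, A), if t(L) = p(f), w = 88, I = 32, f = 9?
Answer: -95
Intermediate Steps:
a(X, d) = 32 + X (a(X, d) = X + 32 = 32 + X)
t(L) = -5
t(w) + a(-122, A) = -5 + (32 - 122) = -5 - 90 = -95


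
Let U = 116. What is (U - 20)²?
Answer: 9216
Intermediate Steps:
(U - 20)² = (116 - 20)² = 96² = 9216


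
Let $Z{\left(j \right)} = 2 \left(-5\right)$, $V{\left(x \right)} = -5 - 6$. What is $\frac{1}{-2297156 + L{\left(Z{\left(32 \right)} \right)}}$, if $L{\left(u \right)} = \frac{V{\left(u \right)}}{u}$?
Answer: $- \frac{10}{22971549} \approx -4.3532 \cdot 10^{-7}$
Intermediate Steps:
$V{\left(x \right)} = -11$
$Z{\left(j \right)} = -10$
$L{\left(u \right)} = - \frac{11}{u}$
$\frac{1}{-2297156 + L{\left(Z{\left(32 \right)} \right)}} = \frac{1}{-2297156 - \frac{11}{-10}} = \frac{1}{-2297156 - - \frac{11}{10}} = \frac{1}{-2297156 + \frac{11}{10}} = \frac{1}{- \frac{22971549}{10}} = - \frac{10}{22971549}$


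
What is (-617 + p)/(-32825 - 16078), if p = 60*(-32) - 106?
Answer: 881/16301 ≈ 0.054046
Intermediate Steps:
p = -2026 (p = -1920 - 106 = -2026)
(-617 + p)/(-32825 - 16078) = (-617 - 2026)/(-32825 - 16078) = -2643/(-48903) = -2643*(-1/48903) = 881/16301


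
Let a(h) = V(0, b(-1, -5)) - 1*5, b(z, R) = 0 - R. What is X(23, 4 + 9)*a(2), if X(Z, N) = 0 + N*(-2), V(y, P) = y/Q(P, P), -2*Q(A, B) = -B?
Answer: 130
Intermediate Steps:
Q(A, B) = B/2 (Q(A, B) = -(-1)*B/2 = B/2)
b(z, R) = -R
V(y, P) = 2*y/P (V(y, P) = y/((P/2)) = y*(2/P) = 2*y/P)
X(Z, N) = -2*N (X(Z, N) = 0 - 2*N = -2*N)
a(h) = -5 (a(h) = 2*0/(-1*(-5)) - 1*5 = 2*0/5 - 5 = 2*0*(⅕) - 5 = 0 - 5 = -5)
X(23, 4 + 9)*a(2) = -2*(4 + 9)*(-5) = -2*13*(-5) = -26*(-5) = 130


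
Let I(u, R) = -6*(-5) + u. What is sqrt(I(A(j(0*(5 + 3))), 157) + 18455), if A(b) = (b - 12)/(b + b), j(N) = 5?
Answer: sqrt(1848430)/10 ≈ 135.96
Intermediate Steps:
A(b) = (-12 + b)/(2*b) (A(b) = (-12 + b)/((2*b)) = (-12 + b)*(1/(2*b)) = (-12 + b)/(2*b))
I(u, R) = 30 + u
sqrt(I(A(j(0*(5 + 3))), 157) + 18455) = sqrt((30 + (1/2)*(-12 + 5)/5) + 18455) = sqrt((30 + (1/2)*(1/5)*(-7)) + 18455) = sqrt((30 - 7/10) + 18455) = sqrt(293/10 + 18455) = sqrt(184843/10) = sqrt(1848430)/10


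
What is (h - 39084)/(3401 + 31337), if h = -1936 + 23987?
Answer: -17033/34738 ≈ -0.49033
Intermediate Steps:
h = 22051
(h - 39084)/(3401 + 31337) = (22051 - 39084)/(3401 + 31337) = -17033/34738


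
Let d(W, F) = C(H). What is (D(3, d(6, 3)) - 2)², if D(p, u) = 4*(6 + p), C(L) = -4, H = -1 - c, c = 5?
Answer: 1156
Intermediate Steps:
H = -6 (H = -1 - 1*5 = -1 - 5 = -6)
d(W, F) = -4
D(p, u) = 24 + 4*p
(D(3, d(6, 3)) - 2)² = ((24 + 4*3) - 2)² = ((24 + 12) - 2)² = (36 - 2)² = 34² = 1156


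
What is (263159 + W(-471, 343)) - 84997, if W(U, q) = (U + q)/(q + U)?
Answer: 178163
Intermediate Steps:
W(U, q) = 1 (W(U, q) = (U + q)/(U + q) = 1)
(263159 + W(-471, 343)) - 84997 = (263159 + 1) - 84997 = 263160 - 84997 = 178163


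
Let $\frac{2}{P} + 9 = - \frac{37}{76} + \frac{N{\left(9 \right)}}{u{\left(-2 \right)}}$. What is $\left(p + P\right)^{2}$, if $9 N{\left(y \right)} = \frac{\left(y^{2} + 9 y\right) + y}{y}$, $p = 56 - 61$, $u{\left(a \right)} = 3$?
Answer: $\frac{8877219961}{324828529} \approx 27.329$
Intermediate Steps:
$p = -5$ ($p = 56 - 61 = -5$)
$N{\left(y \right)} = \frac{y^{2} + 10 y}{9 y}$ ($N{\left(y \right)} = \frac{\left(\left(y^{2} + 9 y\right) + y\right) \frac{1}{y}}{9} = \frac{\left(y^{2} + 10 y\right) \frac{1}{y}}{9} = \frac{\frac{1}{y} \left(y^{2} + 10 y\right)}{9} = \frac{y^{2} + 10 y}{9 y}$)
$P = - \frac{4104}{18023}$ ($P = \frac{2}{-9 - \left(\frac{37}{76} - \frac{\frac{10}{9} + \frac{1}{9} \cdot 9}{3}\right)} = \frac{2}{-9 - \left(\frac{37}{76} - \left(\frac{10}{9} + 1\right) \frac{1}{3}\right)} = \frac{2}{-9 + \left(- \frac{37}{76} + \frac{19}{9} \cdot \frac{1}{3}\right)} = \frac{2}{-9 + \left(- \frac{37}{76} + \frac{19}{27}\right)} = \frac{2}{-9 + \frac{445}{2052}} = \frac{2}{- \frac{18023}{2052}} = 2 \left(- \frac{2052}{18023}\right) = - \frac{4104}{18023} \approx -0.22771$)
$\left(p + P\right)^{2} = \left(-5 - \frac{4104}{18023}\right)^{2} = \left(- \frac{94219}{18023}\right)^{2} = \frac{8877219961}{324828529}$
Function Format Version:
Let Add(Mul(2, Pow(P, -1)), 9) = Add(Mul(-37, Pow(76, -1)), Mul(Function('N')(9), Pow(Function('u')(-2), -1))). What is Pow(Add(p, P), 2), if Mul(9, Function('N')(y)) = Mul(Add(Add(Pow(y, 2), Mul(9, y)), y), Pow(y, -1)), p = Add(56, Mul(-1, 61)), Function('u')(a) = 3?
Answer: Rational(8877219961, 324828529) ≈ 27.329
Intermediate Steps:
p = -5 (p = Add(56, -61) = -5)
Function('N')(y) = Mul(Rational(1, 9), Pow(y, -1), Add(Pow(y, 2), Mul(10, y))) (Function('N')(y) = Mul(Rational(1, 9), Mul(Add(Add(Pow(y, 2), Mul(9, y)), y), Pow(y, -1))) = Mul(Rational(1, 9), Mul(Add(Pow(y, 2), Mul(10, y)), Pow(y, -1))) = Mul(Rational(1, 9), Mul(Pow(y, -1), Add(Pow(y, 2), Mul(10, y)))) = Mul(Rational(1, 9), Pow(y, -1), Add(Pow(y, 2), Mul(10, y))))
P = Rational(-4104, 18023) (P = Mul(2, Pow(Add(-9, Add(Mul(-37, Pow(76, -1)), Mul(Add(Rational(10, 9), Mul(Rational(1, 9), 9)), Pow(3, -1)))), -1)) = Mul(2, Pow(Add(-9, Add(Mul(-37, Rational(1, 76)), Mul(Add(Rational(10, 9), 1), Rational(1, 3)))), -1)) = Mul(2, Pow(Add(-9, Add(Rational(-37, 76), Mul(Rational(19, 9), Rational(1, 3)))), -1)) = Mul(2, Pow(Add(-9, Add(Rational(-37, 76), Rational(19, 27))), -1)) = Mul(2, Pow(Add(-9, Rational(445, 2052)), -1)) = Mul(2, Pow(Rational(-18023, 2052), -1)) = Mul(2, Rational(-2052, 18023)) = Rational(-4104, 18023) ≈ -0.22771)
Pow(Add(p, P), 2) = Pow(Add(-5, Rational(-4104, 18023)), 2) = Pow(Rational(-94219, 18023), 2) = Rational(8877219961, 324828529)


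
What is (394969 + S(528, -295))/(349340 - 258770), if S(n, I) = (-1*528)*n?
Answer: 23237/18114 ≈ 1.2828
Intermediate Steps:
S(n, I) = -528*n
(394969 + S(528, -295))/(349340 - 258770) = (394969 - 528*528)/(349340 - 258770) = (394969 - 278784)/90570 = 116185*(1/90570) = 23237/18114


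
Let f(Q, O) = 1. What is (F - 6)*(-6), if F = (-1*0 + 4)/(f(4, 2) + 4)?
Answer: 156/5 ≈ 31.200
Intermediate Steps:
F = 4/5 (F = (-1*0 + 4)/(1 + 4) = (0 + 4)/5 = 4*(1/5) = 4/5 ≈ 0.80000)
(F - 6)*(-6) = (4/5 - 6)*(-6) = -26/5*(-6) = 156/5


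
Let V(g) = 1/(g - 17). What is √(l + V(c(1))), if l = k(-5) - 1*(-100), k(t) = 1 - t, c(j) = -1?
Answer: √3814/6 ≈ 10.293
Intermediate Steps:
V(g) = 1/(-17 + g)
l = 106 (l = (1 - 1*(-5)) - 1*(-100) = (1 + 5) + 100 = 6 + 100 = 106)
√(l + V(c(1))) = √(106 + 1/(-17 - 1)) = √(106 + 1/(-18)) = √(106 - 1/18) = √(1907/18) = √3814/6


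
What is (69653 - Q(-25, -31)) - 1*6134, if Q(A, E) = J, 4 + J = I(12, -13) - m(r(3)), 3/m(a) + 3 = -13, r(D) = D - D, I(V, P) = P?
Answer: 1016573/16 ≈ 63536.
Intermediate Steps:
r(D) = 0
m(a) = -3/16 (m(a) = 3/(-3 - 13) = 3/(-16) = 3*(-1/16) = -3/16)
J = -269/16 (J = -4 + (-13 - 1*(-3/16)) = -4 + (-13 + 3/16) = -4 - 205/16 = -269/16 ≈ -16.813)
Q(A, E) = -269/16
(69653 - Q(-25, -31)) - 1*6134 = (69653 - 1*(-269/16)) - 1*6134 = (69653 + 269/16) - 6134 = 1114717/16 - 6134 = 1016573/16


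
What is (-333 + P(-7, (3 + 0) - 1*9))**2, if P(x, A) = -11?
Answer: 118336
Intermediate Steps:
(-333 + P(-7, (3 + 0) - 1*9))**2 = (-333 - 11)**2 = (-344)**2 = 118336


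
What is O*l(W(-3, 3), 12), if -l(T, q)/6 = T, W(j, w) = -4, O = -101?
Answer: -2424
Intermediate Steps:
l(T, q) = -6*T
O*l(W(-3, 3), 12) = -(-606)*(-4) = -101*24 = -2424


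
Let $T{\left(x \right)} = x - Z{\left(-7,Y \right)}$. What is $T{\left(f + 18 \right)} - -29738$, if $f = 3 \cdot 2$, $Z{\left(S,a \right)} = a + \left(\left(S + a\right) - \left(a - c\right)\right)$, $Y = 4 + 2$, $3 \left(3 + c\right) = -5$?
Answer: $\frac{89303}{3} \approx 29768.0$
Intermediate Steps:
$c = - \frac{14}{3}$ ($c = -3 + \frac{1}{3} \left(-5\right) = -3 - \frac{5}{3} = - \frac{14}{3} \approx -4.6667$)
$Y = 6$
$Z{\left(S,a \right)} = - \frac{14}{3} + S + a$ ($Z{\left(S,a \right)} = a + \left(\left(S + a\right) - \left(\frac{14}{3} + a\right)\right) = a + \left(- \frac{14}{3} + S\right) = - \frac{14}{3} + S + a$)
$f = 6$
$T{\left(x \right)} = \frac{17}{3} + x$ ($T{\left(x \right)} = x - \left(- \frac{14}{3} - 7 + 6\right) = x - - \frac{17}{3} = x + \frac{17}{3} = \frac{17}{3} + x$)
$T{\left(f + 18 \right)} - -29738 = \left(\frac{17}{3} + \left(6 + 18\right)\right) - -29738 = \left(\frac{17}{3} + 24\right) + 29738 = \frac{89}{3} + 29738 = \frac{89303}{3}$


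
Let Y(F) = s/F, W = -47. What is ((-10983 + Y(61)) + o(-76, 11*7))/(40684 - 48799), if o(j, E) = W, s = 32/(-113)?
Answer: 25343274/18645565 ≈ 1.3592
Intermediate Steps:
s = -32/113 (s = 32*(-1/113) = -32/113 ≈ -0.28319)
o(j, E) = -47
Y(F) = -32/(113*F)
((-10983 + Y(61)) + o(-76, 11*7))/(40684 - 48799) = ((-10983 - 32/113/61) - 47)/(40684 - 48799) = ((-10983 - 32/113*1/61) - 47)/(-8115) = ((-10983 - 32/6893) - 47)*(-1/8115) = (-75705851/6893 - 47)*(-1/8115) = -76029822/6893*(-1/8115) = 25343274/18645565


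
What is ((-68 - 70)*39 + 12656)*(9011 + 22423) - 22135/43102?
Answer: 9855311759297/43102 ≈ 2.2865e+8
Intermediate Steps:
((-68 - 70)*39 + 12656)*(9011 + 22423) - 22135/43102 = (-138*39 + 12656)*31434 - 22135*1/43102 = (-5382 + 12656)*31434 - 22135/43102 = 7274*31434 - 22135/43102 = 228650916 - 22135/43102 = 9855311759297/43102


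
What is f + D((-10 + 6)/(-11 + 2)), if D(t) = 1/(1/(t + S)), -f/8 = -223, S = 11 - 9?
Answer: 16078/9 ≈ 1786.4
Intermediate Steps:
S = 2
f = 1784 (f = -8*(-223) = 1784)
D(t) = 2 + t (D(t) = 1/(1/(t + 2)) = 1/(1/(2 + t)) = 2 + t)
f + D((-10 + 6)/(-11 + 2)) = 1784 + (2 + (-10 + 6)/(-11 + 2)) = 1784 + (2 - 4/(-9)) = 1784 + (2 - 4*(-⅑)) = 1784 + (2 + 4/9) = 1784 + 22/9 = 16078/9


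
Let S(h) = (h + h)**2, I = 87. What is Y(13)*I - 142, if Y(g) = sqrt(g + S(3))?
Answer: 467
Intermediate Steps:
S(h) = 4*h**2 (S(h) = (2*h)**2 = 4*h**2)
Y(g) = sqrt(36 + g) (Y(g) = sqrt(g + 4*3**2) = sqrt(g + 4*9) = sqrt(g + 36) = sqrt(36 + g))
Y(13)*I - 142 = sqrt(36 + 13)*87 - 142 = sqrt(49)*87 - 142 = 7*87 - 142 = 609 - 142 = 467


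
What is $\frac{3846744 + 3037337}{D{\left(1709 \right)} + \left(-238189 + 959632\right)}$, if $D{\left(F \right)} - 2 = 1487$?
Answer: $\frac{6884081}{722932} \approx 9.5224$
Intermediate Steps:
$D{\left(F \right)} = 1489$ ($D{\left(F \right)} = 2 + 1487 = 1489$)
$\frac{3846744 + 3037337}{D{\left(1709 \right)} + \left(-238189 + 959632\right)} = \frac{3846744 + 3037337}{1489 + \left(-238189 + 959632\right)} = \frac{6884081}{1489 + 721443} = \frac{6884081}{722932}$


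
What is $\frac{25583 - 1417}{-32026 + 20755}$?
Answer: $- \frac{24166}{11271} \approx -2.1441$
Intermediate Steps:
$\frac{25583 - 1417}{-32026 + 20755} = \frac{24166}{-11271} = 24166 \left(- \frac{1}{11271}\right) = - \frac{24166}{11271}$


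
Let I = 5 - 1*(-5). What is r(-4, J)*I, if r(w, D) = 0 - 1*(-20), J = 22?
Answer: 200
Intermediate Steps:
I = 10 (I = 5 + 5 = 10)
r(w, D) = 20 (r(w, D) = 0 + 20 = 20)
r(-4, J)*I = 20*10 = 200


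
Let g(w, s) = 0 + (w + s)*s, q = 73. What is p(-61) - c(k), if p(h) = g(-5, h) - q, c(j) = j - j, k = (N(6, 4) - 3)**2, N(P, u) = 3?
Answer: 3953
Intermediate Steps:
g(w, s) = s*(s + w) (g(w, s) = 0 + (s + w)*s = 0 + s*(s + w) = s*(s + w))
k = 0 (k = (3 - 3)**2 = 0**2 = 0)
c(j) = 0
p(h) = -73 + h*(-5 + h) (p(h) = h*(h - 5) - 1*73 = h*(-5 + h) - 73 = -73 + h*(-5 + h))
p(-61) - c(k) = (-73 - 61*(-5 - 61)) - 1*0 = (-73 - 61*(-66)) + 0 = (-73 + 4026) + 0 = 3953 + 0 = 3953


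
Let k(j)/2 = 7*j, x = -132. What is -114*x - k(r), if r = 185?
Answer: 12458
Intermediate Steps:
k(j) = 14*j (k(j) = 2*(7*j) = 14*j)
-114*x - k(r) = -114*(-132) - 14*185 = 15048 - 1*2590 = 15048 - 2590 = 12458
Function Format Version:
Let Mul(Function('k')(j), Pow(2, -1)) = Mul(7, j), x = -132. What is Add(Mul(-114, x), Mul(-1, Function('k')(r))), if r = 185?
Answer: 12458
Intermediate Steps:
Function('k')(j) = Mul(14, j) (Function('k')(j) = Mul(2, Mul(7, j)) = Mul(14, j))
Add(Mul(-114, x), Mul(-1, Function('k')(r))) = Add(Mul(-114, -132), Mul(-1, Mul(14, 185))) = Add(15048, Mul(-1, 2590)) = Add(15048, -2590) = 12458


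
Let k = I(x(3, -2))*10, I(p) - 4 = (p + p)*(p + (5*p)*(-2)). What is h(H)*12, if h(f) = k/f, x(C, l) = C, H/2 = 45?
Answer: -632/3 ≈ -210.67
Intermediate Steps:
H = 90 (H = 2*45 = 90)
I(p) = 4 - 18*p² (I(p) = 4 + (p + p)*(p + (5*p)*(-2)) = 4 + (2*p)*(p - 10*p) = 4 + (2*p)*(-9*p) = 4 - 18*p²)
k = -1580 (k = (4 - 18*3²)*10 = (4 - 18*9)*10 = (4 - 162)*10 = -158*10 = -1580)
h(f) = -1580/f
h(H)*12 = -1580/90*12 = -1580*1/90*12 = -158/9*12 = -632/3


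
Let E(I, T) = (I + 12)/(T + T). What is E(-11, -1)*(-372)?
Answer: 186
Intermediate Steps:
E(I, T) = (12 + I)/(2*T) (E(I, T) = (12 + I)/((2*T)) = (12 + I)*(1/(2*T)) = (12 + I)/(2*T))
E(-11, -1)*(-372) = ((½)*(12 - 11)/(-1))*(-372) = ((½)*(-1)*1)*(-372) = -½*(-372) = 186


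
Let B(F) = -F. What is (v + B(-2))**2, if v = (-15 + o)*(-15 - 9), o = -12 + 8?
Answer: 209764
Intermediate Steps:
o = -4
v = 456 (v = (-15 - 4)*(-15 - 9) = -19*(-24) = 456)
(v + B(-2))**2 = (456 - 1*(-2))**2 = (456 + 2)**2 = 458**2 = 209764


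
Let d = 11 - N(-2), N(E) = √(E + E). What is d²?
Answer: 117 - 44*I ≈ 117.0 - 44.0*I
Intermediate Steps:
N(E) = √2*√E (N(E) = √(2*E) = √2*√E)
d = 11 - 2*I (d = 11 - √2*√(-2) = 11 - √2*I*√2 = 11 - 2*I ≈ 11.0 - 2.0*I)
d² = (11 - 2*I)²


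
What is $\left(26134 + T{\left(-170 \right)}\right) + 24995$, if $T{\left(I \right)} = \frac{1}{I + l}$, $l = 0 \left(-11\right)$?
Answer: $\frac{8691929}{170} \approx 51129.0$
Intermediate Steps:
$l = 0$
$T{\left(I \right)} = \frac{1}{I}$ ($T{\left(I \right)} = \frac{1}{I + 0} = \frac{1}{I}$)
$\left(26134 + T{\left(-170 \right)}\right) + 24995 = \left(26134 + \frac{1}{-170}\right) + 24995 = \left(26134 - \frac{1}{170}\right) + 24995 = \frac{4442779}{170} + 24995 = \frac{8691929}{170}$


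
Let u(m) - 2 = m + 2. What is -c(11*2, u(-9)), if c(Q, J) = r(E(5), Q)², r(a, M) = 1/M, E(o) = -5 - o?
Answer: -1/484 ≈ -0.0020661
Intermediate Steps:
u(m) = 4 + m (u(m) = 2 + (m + 2) = 2 + (2 + m) = 4 + m)
c(Q, J) = Q⁻² (c(Q, J) = (1/Q)² = Q⁻²)
-c(11*2, u(-9)) = -1/(11*2)² = -1/22² = -1*1/484 = -1/484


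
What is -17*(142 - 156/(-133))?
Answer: -323714/133 ≈ -2433.9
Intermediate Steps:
-17*(142 - 156/(-133)) = -17*(142 - 156*(-1/133)) = -17*(142 + 156/133) = -17*19042/133 = -323714/133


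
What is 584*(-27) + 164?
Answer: -15604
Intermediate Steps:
584*(-27) + 164 = -15768 + 164 = -15604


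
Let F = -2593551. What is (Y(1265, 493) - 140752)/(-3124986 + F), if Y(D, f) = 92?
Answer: 140660/5718537 ≈ 0.024597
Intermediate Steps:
(Y(1265, 493) - 140752)/(-3124986 + F) = (92 - 140752)/(-3124986 - 2593551) = -140660/(-5718537) = -140660*(-1/5718537) = 140660/5718537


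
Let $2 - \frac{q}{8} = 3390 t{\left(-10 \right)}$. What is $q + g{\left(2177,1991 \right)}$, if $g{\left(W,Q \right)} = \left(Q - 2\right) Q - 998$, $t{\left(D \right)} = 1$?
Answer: $3931997$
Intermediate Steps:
$g{\left(W,Q \right)} = -998 + Q \left(-2 + Q\right)$ ($g{\left(W,Q \right)} = \left(-2 + Q\right) Q - 998 = Q \left(-2 + Q\right) - 998 = -998 + Q \left(-2 + Q\right)$)
$q = -27104$ ($q = 16 - 8 \cdot 3390 \cdot 1 = 16 - 27120 = -27104$)
$q + g{\left(2177,1991 \right)} = -27104 - \left(4980 - 3964081\right) = -27104 - -3959101 = -27104 + 3959101 = 3931997$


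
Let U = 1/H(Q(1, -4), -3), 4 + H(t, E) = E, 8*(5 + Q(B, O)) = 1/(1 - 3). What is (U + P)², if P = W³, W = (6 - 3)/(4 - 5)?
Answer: 36100/49 ≈ 736.73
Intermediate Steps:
Q(B, O) = -81/16 (Q(B, O) = -5 + 1/(8*(1 - 3)) = -5 + (⅛)/(-2) = -5 + (⅛)*(-½) = -5 - 1/16 = -81/16)
W = -3 (W = 3/(-1) = 3*(-1) = -3)
H(t, E) = -4 + E
P = -27 (P = (-3)³ = -27)
U = -⅐ (U = 1/(-4 - 3) = 1/(-7) = -⅐ ≈ -0.14286)
(U + P)² = (-⅐ - 27)² = (-190/7)² = 36100/49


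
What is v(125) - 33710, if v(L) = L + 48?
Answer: -33537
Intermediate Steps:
v(L) = 48 + L
v(125) - 33710 = (48 + 125) - 33710 = 173 - 33710 = -33537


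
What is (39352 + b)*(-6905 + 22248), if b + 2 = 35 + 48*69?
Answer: 655100071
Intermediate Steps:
b = 3345 (b = -2 + (35 + 48*69) = -2 + (35 + 3312) = -2 + 3347 = 3345)
(39352 + b)*(-6905 + 22248) = (39352 + 3345)*(-6905 + 22248) = 42697*15343 = 655100071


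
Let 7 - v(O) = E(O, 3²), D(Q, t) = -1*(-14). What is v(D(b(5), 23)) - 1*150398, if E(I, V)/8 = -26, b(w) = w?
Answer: -150183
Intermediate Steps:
D(Q, t) = 14
E(I, V) = -208 (E(I, V) = 8*(-26) = -208)
v(O) = 215 (v(O) = 7 - 1*(-208) = 7 + 208 = 215)
v(D(b(5), 23)) - 1*150398 = 215 - 1*150398 = 215 - 150398 = -150183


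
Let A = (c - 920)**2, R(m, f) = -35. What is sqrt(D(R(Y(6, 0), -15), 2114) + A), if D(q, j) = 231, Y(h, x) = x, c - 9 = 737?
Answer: sqrt(30507) ≈ 174.66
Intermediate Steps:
c = 746 (c = 9 + 737 = 746)
A = 30276 (A = (746 - 920)**2 = (-174)**2 = 30276)
sqrt(D(R(Y(6, 0), -15), 2114) + A) = sqrt(231 + 30276) = sqrt(30507)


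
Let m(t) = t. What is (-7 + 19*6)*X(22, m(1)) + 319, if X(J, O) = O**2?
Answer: 426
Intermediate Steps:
(-7 + 19*6)*X(22, m(1)) + 319 = (-7 + 19*6)*1**2 + 319 = (-7 + 114)*1 + 319 = 107*1 + 319 = 107 + 319 = 426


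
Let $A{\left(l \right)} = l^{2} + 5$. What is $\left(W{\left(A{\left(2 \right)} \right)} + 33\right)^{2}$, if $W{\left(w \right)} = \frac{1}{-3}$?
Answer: $\frac{9604}{9} \approx 1067.1$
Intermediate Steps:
$A{\left(l \right)} = 5 + l^{2}$
$W{\left(w \right)} = - \frac{1}{3}$
$\left(W{\left(A{\left(2 \right)} \right)} + 33\right)^{2} = \left(- \frac{1}{3} + 33\right)^{2} = \left(\frac{98}{3}\right)^{2} = \frac{9604}{9}$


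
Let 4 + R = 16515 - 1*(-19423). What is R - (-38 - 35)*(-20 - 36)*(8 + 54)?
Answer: -217522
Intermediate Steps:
R = 35934 (R = -4 + (16515 - 1*(-19423)) = -4 + (16515 + 19423) = -4 + 35938 = 35934)
R - (-38 - 35)*(-20 - 36)*(8 + 54) = 35934 - (-38 - 35)*(-20 - 36)*(8 + 54) = 35934 - (-73)*(-56*62) = 35934 - (-73)*(-3472) = 35934 - 1*253456 = 35934 - 253456 = -217522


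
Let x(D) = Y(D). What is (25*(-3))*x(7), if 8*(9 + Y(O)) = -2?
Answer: 2775/4 ≈ 693.75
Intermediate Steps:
Y(O) = -37/4 (Y(O) = -9 + (⅛)*(-2) = -9 - ¼ = -37/4)
x(D) = -37/4
(25*(-3))*x(7) = (25*(-3))*(-37/4) = -75*(-37/4) = 2775/4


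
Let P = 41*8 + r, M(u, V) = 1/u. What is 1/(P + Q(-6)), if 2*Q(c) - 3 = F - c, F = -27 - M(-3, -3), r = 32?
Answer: 6/2107 ≈ 0.0028476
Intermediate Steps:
F = -80/3 (F = -27 - 1/(-3) = -27 - 1*(-1/3) = -27 + 1/3 = -80/3 ≈ -26.667)
P = 360 (P = 41*8 + 32 = 328 + 32 = 360)
Q(c) = -71/6 - c/2 (Q(c) = 3/2 + (-80/3 - c)/2 = 3/2 + (-40/3 - c/2) = -71/6 - c/2)
1/(P + Q(-6)) = 1/(360 + (-71/6 - 1/2*(-6))) = 1/(360 + (-71/6 + 3)) = 1/(360 - 53/6) = 1/(2107/6) = 6/2107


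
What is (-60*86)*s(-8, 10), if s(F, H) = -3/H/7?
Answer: 1548/7 ≈ 221.14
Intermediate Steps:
s(F, H) = -3/(7*H) (s(F, H) = -3/H*(⅐) = -3/(7*H))
(-60*86)*s(-8, 10) = (-60*86)*(-3/7/10) = -(-15480)/(7*10) = -5160*(-3/70) = 1548/7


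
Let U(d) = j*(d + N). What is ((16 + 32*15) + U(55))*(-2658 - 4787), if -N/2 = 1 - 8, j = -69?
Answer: 31752925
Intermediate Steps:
N = 14 (N = -2*(1 - 8) = -2*(-7) = 14)
U(d) = -966 - 69*d (U(d) = -69*(d + 14) = -69*(14 + d) = -966 - 69*d)
((16 + 32*15) + U(55))*(-2658 - 4787) = ((16 + 32*15) + (-966 - 69*55))*(-2658 - 4787) = ((16 + 480) + (-966 - 3795))*(-7445) = (496 - 4761)*(-7445) = -4265*(-7445) = 31752925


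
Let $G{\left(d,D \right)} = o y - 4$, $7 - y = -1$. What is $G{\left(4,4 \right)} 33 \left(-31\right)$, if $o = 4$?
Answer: $-28644$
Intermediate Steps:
$y = 8$ ($y = 7 - -1 = 7 + 1 = 8$)
$G{\left(d,D \right)} = 28$ ($G{\left(d,D \right)} = 4 \cdot 8 - 4 = 32 - 4 = 28$)
$G{\left(4,4 \right)} 33 \left(-31\right) = 28 \cdot 33 \left(-31\right) = 924 \left(-31\right) = -28644$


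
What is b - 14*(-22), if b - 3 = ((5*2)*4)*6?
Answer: 551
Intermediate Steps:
b = 243 (b = 3 + ((5*2)*4)*6 = 3 + (10*4)*6 = 3 + 40*6 = 3 + 240 = 243)
b - 14*(-22) = 243 - 14*(-22) = 243 + 308 = 551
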